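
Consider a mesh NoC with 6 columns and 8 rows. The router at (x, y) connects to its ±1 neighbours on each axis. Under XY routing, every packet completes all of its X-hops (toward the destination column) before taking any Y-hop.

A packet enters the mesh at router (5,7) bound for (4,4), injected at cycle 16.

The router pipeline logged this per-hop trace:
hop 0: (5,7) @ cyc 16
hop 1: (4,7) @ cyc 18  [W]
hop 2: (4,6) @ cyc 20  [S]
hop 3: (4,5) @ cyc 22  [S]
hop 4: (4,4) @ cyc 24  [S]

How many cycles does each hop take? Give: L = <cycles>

cyc[1] − cyc[0] = 18 − 16 = 2.
That increment is L by definition: L = 2.

L = 2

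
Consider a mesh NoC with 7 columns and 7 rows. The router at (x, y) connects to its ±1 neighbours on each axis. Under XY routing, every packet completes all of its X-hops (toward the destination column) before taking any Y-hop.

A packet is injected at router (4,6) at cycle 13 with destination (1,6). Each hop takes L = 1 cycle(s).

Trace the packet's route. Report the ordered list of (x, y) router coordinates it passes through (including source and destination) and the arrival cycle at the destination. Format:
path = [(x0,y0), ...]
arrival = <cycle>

path = [(4,6), (3,6), (2,6), (1,6)]
arrival = 16

t=13: at (4,6)
t=14: at (3,6) after W
t=15: at (2,6) after W
t=16: at (1,6) after W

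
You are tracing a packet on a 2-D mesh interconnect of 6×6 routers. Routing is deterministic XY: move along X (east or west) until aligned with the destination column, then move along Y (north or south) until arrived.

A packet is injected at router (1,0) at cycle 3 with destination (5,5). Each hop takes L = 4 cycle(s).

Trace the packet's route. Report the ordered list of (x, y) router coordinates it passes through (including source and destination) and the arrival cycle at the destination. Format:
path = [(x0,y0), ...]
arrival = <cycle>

  0. router=(1,0) cycle=3 (inject)
  1. router=(2,0) cycle=7 dir=E
  2. router=(3,0) cycle=11 dir=E
  3. router=(4,0) cycle=15 dir=E
  4. router=(5,0) cycle=19 dir=E
  5. router=(5,1) cycle=23 dir=N
  6. router=(5,2) cycle=27 dir=N
  7. router=(5,3) cycle=31 dir=N
  8. router=(5,4) cycle=35 dir=N
  9. router=(5,5) cycle=39 dir=N

path = [(1,0), (2,0), (3,0), (4,0), (5,0), (5,1), (5,2), (5,3), (5,4), (5,5)]
arrival = 39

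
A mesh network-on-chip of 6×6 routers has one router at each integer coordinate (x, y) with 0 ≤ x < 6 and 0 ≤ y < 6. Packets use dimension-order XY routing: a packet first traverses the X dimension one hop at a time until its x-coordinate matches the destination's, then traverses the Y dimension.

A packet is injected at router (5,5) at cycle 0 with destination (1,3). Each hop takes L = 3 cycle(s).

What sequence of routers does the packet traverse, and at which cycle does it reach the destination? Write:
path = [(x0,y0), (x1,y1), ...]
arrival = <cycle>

t=0: at (5,5)
t=3: at (4,5) after W
t=6: at (3,5) after W
t=9: at (2,5) after W
t=12: at (1,5) after W
t=15: at (1,4) after S
t=18: at (1,3) after S

path = [(5,5), (4,5), (3,5), (2,5), (1,5), (1,4), (1,3)]
arrival = 18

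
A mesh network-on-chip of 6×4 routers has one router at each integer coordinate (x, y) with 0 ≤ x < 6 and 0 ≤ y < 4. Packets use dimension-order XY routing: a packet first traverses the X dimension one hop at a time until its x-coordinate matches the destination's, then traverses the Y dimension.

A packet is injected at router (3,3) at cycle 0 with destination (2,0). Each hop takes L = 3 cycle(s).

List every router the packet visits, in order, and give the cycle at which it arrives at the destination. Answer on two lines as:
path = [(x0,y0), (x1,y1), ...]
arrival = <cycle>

#0 — 3,3 | c0
#1 — 2,3 | c3 | W
#2 — 2,2 | c6 | S
#3 — 2,1 | c9 | S
#4 — 2,0 | c12 | S

path = [(3,3), (2,3), (2,2), (2,1), (2,0)]
arrival = 12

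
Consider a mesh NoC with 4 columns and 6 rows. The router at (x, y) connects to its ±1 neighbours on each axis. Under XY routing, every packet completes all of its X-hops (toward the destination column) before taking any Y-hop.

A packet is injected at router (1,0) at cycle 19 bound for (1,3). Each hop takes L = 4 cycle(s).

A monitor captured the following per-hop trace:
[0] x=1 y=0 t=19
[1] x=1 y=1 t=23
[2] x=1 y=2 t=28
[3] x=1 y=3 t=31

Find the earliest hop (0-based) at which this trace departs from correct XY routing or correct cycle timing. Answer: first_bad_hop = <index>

check 1→ d=(0,1) cyc+4: ok
check 2→ d=(0,1) cyc+5: BAD: Δcyc=5≠L

first_bad_hop = 2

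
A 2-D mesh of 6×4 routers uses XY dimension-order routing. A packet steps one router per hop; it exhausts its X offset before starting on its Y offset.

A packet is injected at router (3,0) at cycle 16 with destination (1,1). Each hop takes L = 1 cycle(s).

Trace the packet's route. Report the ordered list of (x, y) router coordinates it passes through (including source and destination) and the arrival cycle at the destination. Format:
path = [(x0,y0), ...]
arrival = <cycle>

hop 0: (3,0) @ cyc 16
hop 1: (2,0) @ cyc 17  [W]
hop 2: (1,0) @ cyc 18  [W]
hop 3: (1,1) @ cyc 19  [N]

path = [(3,0), (2,0), (1,0), (1,1)]
arrival = 19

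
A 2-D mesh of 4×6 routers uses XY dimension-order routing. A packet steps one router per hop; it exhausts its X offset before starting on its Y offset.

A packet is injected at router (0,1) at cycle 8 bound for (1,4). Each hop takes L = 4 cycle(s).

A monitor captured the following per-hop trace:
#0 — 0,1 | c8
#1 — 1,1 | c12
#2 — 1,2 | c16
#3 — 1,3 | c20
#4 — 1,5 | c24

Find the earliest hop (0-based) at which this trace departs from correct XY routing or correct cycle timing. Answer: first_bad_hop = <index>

first_bad_hop = 4

check 1→ d=(1,0) cyc+4: ok
check 2→ d=(0,1) cyc+4: ok
check 3→ d=(0,1) cyc+4: ok
check 4→ d=(0,2) cyc+4: BAD: non-unit step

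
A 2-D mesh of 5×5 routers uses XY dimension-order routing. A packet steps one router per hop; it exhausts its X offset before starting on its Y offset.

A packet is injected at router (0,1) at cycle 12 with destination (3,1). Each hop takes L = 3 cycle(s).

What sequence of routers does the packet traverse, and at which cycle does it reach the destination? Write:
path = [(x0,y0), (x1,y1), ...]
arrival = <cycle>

#0 — 0,1 | c12
#1 — 1,1 | c15 | E
#2 — 2,1 | c18 | E
#3 — 3,1 | c21 | E

path = [(0,1), (1,1), (2,1), (3,1)]
arrival = 21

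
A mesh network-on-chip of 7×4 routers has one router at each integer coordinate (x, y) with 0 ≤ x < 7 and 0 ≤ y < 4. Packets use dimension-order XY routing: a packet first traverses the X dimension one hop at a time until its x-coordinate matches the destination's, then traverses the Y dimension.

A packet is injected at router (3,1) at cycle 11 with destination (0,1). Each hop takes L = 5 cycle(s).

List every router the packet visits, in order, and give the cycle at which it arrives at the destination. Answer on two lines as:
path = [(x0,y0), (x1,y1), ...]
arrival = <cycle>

path = [(3,1), (2,1), (1,1), (0,1)]
arrival = 26

#0 — 3,1 | c11
#1 — 2,1 | c16 | W
#2 — 1,1 | c21 | W
#3 — 0,1 | c26 | W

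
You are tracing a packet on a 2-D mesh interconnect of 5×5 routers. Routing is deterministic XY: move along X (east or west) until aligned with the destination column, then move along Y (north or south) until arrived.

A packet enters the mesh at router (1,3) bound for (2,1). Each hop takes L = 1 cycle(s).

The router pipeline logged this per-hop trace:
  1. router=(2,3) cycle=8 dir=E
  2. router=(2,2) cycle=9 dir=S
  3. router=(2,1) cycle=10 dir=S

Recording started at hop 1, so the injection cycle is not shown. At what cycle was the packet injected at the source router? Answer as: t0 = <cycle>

At hop 1 the cycle is 8; in general cyc_k = t0 + kL.
Therefore t0 = 8 − L = 7.

t0 = 7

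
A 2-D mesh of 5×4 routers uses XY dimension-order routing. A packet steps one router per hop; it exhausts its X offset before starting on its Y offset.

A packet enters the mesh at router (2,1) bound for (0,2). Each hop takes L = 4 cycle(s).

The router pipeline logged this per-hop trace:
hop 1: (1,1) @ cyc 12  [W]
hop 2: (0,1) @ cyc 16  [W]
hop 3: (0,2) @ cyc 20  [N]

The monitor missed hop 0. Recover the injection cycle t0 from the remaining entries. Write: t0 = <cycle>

The first recorded entry is hop 1 at cycle 12.
Subtract one hop: t0 = 12 − 4 = 8.

t0 = 8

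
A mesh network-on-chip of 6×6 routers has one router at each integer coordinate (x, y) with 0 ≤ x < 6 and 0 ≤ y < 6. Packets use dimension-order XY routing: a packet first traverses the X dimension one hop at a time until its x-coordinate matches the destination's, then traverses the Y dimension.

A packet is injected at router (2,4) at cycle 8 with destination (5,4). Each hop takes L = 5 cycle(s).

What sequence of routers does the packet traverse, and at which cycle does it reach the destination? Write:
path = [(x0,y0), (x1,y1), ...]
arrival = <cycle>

#0 — 2,4 | c8
#1 — 3,4 | c13 | E
#2 — 4,4 | c18 | E
#3 — 5,4 | c23 | E

path = [(2,4), (3,4), (4,4), (5,4)]
arrival = 23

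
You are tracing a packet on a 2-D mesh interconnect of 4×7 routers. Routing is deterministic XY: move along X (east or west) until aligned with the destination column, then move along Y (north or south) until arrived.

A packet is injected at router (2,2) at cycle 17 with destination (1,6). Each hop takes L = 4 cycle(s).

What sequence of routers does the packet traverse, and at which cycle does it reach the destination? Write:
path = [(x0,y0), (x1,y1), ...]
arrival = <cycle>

t=17: at (2,2)
t=21: at (1,2) after W
t=25: at (1,3) after N
t=29: at (1,4) after N
t=33: at (1,5) after N
t=37: at (1,6) after N

path = [(2,2), (1,2), (1,3), (1,4), (1,5), (1,6)]
arrival = 37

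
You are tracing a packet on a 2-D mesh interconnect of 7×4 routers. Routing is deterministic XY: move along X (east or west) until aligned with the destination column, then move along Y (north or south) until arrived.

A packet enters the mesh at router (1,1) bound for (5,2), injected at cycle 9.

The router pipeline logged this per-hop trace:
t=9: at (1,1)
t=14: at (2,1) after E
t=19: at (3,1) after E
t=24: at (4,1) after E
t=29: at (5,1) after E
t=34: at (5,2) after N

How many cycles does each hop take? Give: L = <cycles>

L = 5

From hop 0 (9) to hop 1 (14): +5 cycles.
Per-hop latency L = Δcyc = 5.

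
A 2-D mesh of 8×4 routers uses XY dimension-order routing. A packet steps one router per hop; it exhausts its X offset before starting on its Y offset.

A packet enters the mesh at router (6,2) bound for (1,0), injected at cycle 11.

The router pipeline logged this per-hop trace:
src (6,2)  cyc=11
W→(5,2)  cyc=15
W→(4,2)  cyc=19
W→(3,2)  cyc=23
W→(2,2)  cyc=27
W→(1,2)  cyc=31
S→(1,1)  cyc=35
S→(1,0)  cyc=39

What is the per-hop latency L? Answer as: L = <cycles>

L = 4

From hop 0 (11) to hop 1 (15): +4 cycles.
Each hop adds L, hence L = 4.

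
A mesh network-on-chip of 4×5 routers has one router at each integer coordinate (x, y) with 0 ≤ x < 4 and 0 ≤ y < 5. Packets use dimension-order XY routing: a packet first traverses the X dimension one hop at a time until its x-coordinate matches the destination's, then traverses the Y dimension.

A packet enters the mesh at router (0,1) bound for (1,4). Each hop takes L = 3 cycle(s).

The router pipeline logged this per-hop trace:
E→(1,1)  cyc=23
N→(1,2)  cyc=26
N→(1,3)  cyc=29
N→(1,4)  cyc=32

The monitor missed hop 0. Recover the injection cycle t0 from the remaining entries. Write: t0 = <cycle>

cyc[1] = 23 and cyc[k] = t0 + k·L for every k.
Subtract one hop: t0 = 23 − 3 = 20.

t0 = 20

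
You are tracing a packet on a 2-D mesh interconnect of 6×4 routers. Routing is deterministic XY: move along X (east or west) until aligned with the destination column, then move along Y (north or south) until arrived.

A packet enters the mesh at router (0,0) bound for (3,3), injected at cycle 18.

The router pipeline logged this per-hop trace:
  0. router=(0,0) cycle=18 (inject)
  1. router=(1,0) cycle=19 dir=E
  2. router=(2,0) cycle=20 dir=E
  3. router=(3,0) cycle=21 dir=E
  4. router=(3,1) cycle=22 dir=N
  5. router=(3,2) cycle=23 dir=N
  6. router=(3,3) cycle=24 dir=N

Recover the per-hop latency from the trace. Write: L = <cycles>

L = 1

Δcyc across hop 0→1: 19 − 18 = 1.
Each hop adds L, hence L = 1.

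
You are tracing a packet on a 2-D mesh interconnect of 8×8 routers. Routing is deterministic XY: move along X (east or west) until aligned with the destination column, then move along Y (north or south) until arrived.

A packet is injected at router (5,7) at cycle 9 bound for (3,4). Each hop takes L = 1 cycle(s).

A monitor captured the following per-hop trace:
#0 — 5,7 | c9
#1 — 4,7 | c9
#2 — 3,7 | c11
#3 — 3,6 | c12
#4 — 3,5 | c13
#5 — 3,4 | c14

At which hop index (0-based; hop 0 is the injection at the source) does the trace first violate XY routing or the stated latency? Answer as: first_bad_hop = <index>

first_bad_hop = 1

  1: Δx=-1 Δy=+0 Δt=0 [BAD: Δcyc=0≠L]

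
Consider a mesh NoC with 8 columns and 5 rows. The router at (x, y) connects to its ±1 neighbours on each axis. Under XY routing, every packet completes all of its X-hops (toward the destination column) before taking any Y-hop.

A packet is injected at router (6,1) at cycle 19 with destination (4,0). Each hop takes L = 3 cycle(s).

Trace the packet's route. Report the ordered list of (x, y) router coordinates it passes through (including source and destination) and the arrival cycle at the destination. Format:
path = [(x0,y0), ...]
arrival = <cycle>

t=19: at (6,1)
t=22: at (5,1) after W
t=25: at (4,1) after W
t=28: at (4,0) after S

path = [(6,1), (5,1), (4,1), (4,0)]
arrival = 28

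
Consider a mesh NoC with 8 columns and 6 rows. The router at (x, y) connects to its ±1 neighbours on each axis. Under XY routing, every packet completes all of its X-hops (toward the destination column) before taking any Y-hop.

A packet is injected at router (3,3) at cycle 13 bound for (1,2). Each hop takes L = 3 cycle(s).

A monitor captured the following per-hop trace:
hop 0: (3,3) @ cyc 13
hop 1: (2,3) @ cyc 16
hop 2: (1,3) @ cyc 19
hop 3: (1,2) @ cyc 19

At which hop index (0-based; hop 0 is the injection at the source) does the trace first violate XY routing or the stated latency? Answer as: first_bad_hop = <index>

check 1→ d=(-1,0) cyc+3: ok
check 2→ d=(-1,0) cyc+3: ok
check 3→ d=(0,-1) cyc+0: BAD: Δcyc=0≠L

first_bad_hop = 3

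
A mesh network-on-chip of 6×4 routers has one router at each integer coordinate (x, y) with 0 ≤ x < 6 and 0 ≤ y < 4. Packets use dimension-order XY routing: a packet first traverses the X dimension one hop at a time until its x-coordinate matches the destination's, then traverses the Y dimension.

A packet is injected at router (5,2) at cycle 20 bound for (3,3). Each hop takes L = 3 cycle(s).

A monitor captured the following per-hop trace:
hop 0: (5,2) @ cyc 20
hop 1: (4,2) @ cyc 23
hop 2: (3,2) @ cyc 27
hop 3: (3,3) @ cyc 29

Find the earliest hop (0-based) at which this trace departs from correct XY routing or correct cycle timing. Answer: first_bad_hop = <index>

first_bad_hop = 2

[1] (-1,+0) / 3c ⇒ ok
[2] (-1,+0) / 4c ⇒ BAD: Δcyc=4≠L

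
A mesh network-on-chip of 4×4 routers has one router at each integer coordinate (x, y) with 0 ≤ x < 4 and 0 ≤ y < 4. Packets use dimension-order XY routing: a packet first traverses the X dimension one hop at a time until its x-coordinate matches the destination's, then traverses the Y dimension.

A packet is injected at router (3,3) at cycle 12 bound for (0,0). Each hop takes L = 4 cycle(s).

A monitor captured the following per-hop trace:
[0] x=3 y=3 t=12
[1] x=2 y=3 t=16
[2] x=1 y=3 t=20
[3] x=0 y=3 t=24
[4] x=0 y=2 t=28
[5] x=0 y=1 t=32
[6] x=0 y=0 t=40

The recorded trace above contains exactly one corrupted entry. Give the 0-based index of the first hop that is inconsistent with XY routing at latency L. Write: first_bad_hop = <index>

first_bad_hop = 6

[1] (-1,+0) / 4c ⇒ ok
[2] (-1,+0) / 4c ⇒ ok
[3] (-1,+0) / 4c ⇒ ok
[4] (+0,-1) / 4c ⇒ ok
[5] (+0,-1) / 4c ⇒ ok
[6] (+0,-1) / 8c ⇒ BAD: Δcyc=8≠L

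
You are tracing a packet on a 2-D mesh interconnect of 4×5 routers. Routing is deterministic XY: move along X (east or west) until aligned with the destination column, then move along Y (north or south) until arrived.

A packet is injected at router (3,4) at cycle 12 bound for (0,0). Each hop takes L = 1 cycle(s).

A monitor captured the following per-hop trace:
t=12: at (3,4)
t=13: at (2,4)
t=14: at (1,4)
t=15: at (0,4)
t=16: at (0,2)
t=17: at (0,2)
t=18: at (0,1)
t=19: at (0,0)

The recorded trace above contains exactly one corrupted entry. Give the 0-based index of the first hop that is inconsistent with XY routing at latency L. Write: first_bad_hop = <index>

first_bad_hop = 4

  1: Δx=-1 Δy=+0 Δt=1 [ok]
  2: Δx=-1 Δy=+0 Δt=1 [ok]
  3: Δx=-1 Δy=+0 Δt=1 [ok]
  4: Δx=+0 Δy=-2 Δt=1 [BAD: non-unit step]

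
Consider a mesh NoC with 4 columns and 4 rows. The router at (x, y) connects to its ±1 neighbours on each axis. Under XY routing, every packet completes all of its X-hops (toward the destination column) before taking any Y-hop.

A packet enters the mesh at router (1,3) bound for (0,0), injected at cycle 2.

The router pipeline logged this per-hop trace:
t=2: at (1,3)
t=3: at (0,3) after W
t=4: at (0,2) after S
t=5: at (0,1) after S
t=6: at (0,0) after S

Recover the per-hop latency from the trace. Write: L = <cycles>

L = 1

From hop 0 (2) to hop 1 (3): +1 cycles.
Each hop adds L, hence L = 1.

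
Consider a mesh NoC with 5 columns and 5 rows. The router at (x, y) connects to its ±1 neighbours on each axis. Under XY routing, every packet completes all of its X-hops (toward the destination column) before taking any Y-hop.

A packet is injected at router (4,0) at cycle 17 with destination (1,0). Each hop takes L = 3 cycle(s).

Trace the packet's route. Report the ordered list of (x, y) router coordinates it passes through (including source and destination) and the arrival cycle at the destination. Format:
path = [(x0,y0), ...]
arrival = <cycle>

path = [(4,0), (3,0), (2,0), (1,0)]
arrival = 26

hop 0: (4,0) @ cyc 17
hop 1: (3,0) @ cyc 20  [W]
hop 2: (2,0) @ cyc 23  [W]
hop 3: (1,0) @ cyc 26  [W]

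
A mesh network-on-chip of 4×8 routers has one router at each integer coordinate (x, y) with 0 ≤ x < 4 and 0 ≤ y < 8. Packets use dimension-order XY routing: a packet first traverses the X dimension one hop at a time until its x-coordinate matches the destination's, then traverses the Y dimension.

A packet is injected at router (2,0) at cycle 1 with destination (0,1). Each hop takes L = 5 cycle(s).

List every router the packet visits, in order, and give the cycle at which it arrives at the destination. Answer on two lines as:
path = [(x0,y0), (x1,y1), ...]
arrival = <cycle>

[0] x=2 y=0 t=1
[1] x=1 y=0 t=6 →W
[2] x=0 y=0 t=11 →W
[3] x=0 y=1 t=16 →N

path = [(2,0), (1,0), (0,0), (0,1)]
arrival = 16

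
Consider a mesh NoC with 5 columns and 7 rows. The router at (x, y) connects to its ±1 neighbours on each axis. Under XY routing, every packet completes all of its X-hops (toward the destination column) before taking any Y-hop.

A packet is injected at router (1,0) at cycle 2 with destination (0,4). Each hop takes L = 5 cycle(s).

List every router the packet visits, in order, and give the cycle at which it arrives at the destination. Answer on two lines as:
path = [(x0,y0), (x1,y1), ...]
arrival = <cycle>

path = [(1,0), (0,0), (0,1), (0,2), (0,3), (0,4)]
arrival = 27

  0. router=(1,0) cycle=2 (inject)
  1. router=(0,0) cycle=7 dir=W
  2. router=(0,1) cycle=12 dir=N
  3. router=(0,2) cycle=17 dir=N
  4. router=(0,3) cycle=22 dir=N
  5. router=(0,4) cycle=27 dir=N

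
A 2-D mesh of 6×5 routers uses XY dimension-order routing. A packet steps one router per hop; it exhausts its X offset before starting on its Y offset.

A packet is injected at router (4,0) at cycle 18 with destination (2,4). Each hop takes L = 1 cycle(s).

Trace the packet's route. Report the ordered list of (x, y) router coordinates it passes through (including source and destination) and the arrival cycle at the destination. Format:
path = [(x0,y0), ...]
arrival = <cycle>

src (4,0)  cyc=18
W→(3,0)  cyc=19
W→(2,0)  cyc=20
N→(2,1)  cyc=21
N→(2,2)  cyc=22
N→(2,3)  cyc=23
N→(2,4)  cyc=24

path = [(4,0), (3,0), (2,0), (2,1), (2,2), (2,3), (2,4)]
arrival = 24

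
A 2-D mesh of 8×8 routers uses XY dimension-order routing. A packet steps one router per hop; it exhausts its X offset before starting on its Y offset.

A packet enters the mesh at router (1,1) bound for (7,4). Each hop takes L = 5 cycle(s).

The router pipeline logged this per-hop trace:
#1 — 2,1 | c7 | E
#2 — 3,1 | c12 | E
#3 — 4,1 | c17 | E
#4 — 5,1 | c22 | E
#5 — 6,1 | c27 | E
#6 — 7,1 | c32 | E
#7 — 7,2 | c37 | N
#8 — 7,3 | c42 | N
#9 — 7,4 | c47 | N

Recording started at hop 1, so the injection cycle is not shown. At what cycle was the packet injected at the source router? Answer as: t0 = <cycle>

t0 = 2

The first recorded entry is hop 1 at cycle 7.
Therefore t0 = 7 − L = 2.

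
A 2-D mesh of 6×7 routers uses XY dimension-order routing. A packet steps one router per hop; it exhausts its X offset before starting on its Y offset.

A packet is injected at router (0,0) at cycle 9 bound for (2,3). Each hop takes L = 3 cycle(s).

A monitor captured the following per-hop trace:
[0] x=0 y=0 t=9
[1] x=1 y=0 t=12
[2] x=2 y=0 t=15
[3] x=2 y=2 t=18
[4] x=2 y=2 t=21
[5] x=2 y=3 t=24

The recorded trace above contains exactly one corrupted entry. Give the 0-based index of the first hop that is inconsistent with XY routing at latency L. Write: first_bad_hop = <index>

first_bad_hop = 3

  1: Δx=+1 Δy=+0 Δt=3 [ok]
  2: Δx=+1 Δy=+0 Δt=3 [ok]
  3: Δx=+0 Δy=+2 Δt=3 [BAD: non-unit step]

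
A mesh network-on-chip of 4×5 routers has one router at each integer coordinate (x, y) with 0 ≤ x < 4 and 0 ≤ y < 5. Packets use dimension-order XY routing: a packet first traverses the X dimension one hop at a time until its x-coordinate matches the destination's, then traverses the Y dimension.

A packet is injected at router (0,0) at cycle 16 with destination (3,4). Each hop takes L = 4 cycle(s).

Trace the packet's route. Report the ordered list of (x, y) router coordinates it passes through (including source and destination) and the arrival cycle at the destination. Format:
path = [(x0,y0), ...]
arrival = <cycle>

path = [(0,0), (1,0), (2,0), (3,0), (3,1), (3,2), (3,3), (3,4)]
arrival = 44

src (0,0)  cyc=16
E→(1,0)  cyc=20
E→(2,0)  cyc=24
E→(3,0)  cyc=28
N→(3,1)  cyc=32
N→(3,2)  cyc=36
N→(3,3)  cyc=40
N→(3,4)  cyc=44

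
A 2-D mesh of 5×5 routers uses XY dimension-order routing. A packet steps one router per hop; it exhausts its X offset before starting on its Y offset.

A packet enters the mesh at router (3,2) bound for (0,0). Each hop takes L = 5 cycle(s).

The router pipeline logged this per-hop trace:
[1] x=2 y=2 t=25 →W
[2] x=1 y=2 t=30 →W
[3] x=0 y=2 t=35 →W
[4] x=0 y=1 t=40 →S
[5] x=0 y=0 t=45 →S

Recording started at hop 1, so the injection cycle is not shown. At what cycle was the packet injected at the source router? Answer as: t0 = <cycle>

t0 = 20

Hop 1 reached at cycle 25; hop k is at t0 + k·L.
So t0 = 25 − 1·5 = 20.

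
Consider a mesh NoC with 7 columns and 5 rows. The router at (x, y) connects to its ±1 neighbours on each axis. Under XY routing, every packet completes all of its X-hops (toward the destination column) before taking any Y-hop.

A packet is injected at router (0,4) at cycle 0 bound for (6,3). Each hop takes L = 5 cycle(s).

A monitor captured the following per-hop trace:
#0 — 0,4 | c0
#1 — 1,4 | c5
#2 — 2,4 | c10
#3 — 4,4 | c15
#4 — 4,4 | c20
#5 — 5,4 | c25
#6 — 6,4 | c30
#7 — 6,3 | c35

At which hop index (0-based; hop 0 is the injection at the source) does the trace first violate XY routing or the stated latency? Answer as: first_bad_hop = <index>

first_bad_hop = 3

[1] (+1,+0) / 5c ⇒ ok
[2] (+1,+0) / 5c ⇒ ok
[3] (+2,+0) / 5c ⇒ BAD: non-unit step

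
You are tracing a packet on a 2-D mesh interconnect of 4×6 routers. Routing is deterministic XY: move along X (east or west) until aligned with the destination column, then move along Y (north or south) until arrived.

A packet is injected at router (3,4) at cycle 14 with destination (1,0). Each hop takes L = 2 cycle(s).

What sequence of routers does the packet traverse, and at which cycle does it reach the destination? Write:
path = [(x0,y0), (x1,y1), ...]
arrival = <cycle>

path = [(3,4), (2,4), (1,4), (1,3), (1,2), (1,1), (1,0)]
arrival = 26

hop 0: (3,4) @ cyc 14
hop 1: (2,4) @ cyc 16  [W]
hop 2: (1,4) @ cyc 18  [W]
hop 3: (1,3) @ cyc 20  [S]
hop 4: (1,2) @ cyc 22  [S]
hop 5: (1,1) @ cyc 24  [S]
hop 6: (1,0) @ cyc 26  [S]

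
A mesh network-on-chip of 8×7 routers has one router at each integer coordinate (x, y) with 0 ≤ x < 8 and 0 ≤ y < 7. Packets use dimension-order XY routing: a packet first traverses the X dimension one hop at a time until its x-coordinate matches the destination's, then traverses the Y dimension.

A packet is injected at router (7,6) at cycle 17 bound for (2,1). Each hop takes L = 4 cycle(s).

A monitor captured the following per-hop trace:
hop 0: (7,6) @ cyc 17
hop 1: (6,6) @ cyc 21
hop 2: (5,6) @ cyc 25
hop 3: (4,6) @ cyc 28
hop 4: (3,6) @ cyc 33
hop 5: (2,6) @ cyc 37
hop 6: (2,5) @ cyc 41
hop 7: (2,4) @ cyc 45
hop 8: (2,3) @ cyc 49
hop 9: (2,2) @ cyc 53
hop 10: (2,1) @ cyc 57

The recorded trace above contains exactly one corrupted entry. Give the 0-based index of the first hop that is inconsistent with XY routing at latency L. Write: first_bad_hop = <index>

first_bad_hop = 3

check 1→ d=(-1,0) cyc+4: ok
check 2→ d=(-1,0) cyc+4: ok
check 3→ d=(-1,0) cyc+3: BAD: Δcyc=3≠L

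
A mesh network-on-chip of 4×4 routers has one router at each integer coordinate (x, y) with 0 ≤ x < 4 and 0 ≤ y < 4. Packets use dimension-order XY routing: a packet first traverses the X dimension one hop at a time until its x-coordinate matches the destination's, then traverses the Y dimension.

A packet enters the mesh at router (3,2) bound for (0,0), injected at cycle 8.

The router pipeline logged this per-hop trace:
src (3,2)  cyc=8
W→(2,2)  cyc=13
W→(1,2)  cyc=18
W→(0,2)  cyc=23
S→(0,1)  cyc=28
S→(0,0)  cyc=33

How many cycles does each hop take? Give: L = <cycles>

cyc[1] − cyc[0] = 13 − 8 = 5.
That increment is L by definition: L = 5.

L = 5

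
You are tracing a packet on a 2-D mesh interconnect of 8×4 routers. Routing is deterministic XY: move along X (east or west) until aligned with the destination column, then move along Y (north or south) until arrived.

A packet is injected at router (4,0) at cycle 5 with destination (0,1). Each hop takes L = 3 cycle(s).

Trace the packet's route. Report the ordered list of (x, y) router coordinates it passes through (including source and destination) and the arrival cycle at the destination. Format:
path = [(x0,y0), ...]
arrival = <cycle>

path = [(4,0), (3,0), (2,0), (1,0), (0,0), (0,1)]
arrival = 20

  0. router=(4,0) cycle=5 (inject)
  1. router=(3,0) cycle=8 dir=W
  2. router=(2,0) cycle=11 dir=W
  3. router=(1,0) cycle=14 dir=W
  4. router=(0,0) cycle=17 dir=W
  5. router=(0,1) cycle=20 dir=N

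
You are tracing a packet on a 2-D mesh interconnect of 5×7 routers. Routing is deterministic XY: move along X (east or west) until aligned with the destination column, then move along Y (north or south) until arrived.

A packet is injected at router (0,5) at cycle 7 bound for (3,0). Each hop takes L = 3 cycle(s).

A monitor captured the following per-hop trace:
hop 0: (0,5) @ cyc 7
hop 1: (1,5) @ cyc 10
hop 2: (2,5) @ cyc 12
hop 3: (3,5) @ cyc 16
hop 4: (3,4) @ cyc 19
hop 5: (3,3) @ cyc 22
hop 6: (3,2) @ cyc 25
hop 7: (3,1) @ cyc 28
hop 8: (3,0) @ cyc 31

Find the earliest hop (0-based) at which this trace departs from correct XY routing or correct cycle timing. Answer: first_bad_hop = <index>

check 1→ d=(1,0) cyc+3: ok
check 2→ d=(1,0) cyc+2: BAD: Δcyc=2≠L

first_bad_hop = 2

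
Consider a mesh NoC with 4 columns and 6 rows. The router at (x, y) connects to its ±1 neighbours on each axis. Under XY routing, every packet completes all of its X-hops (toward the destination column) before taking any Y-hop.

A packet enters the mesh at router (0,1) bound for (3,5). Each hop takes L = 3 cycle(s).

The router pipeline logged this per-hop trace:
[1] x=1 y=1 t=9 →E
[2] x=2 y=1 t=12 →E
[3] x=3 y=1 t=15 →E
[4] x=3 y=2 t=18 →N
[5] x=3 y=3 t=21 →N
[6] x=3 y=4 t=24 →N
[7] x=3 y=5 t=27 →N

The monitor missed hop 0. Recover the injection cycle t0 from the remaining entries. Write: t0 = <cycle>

Hop 1 reached at cycle 9; hop k is at t0 + k·L.
So t0 = 9 − 1·3 = 6.

t0 = 6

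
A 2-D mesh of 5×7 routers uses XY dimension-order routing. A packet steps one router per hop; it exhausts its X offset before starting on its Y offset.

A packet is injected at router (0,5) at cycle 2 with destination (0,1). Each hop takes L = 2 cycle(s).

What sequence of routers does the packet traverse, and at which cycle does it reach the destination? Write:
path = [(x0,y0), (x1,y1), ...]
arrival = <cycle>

path = [(0,5), (0,4), (0,3), (0,2), (0,1)]
arrival = 10

#0 — 0,5 | c2
#1 — 0,4 | c4 | S
#2 — 0,3 | c6 | S
#3 — 0,2 | c8 | S
#4 — 0,1 | c10 | S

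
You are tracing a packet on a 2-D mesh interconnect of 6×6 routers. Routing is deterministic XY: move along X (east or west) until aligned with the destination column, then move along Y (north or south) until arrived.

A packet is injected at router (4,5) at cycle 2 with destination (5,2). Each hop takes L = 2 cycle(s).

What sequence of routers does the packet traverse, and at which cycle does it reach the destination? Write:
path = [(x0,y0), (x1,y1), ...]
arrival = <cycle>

  0. router=(4,5) cycle=2 (inject)
  1. router=(5,5) cycle=4 dir=E
  2. router=(5,4) cycle=6 dir=S
  3. router=(5,3) cycle=8 dir=S
  4. router=(5,2) cycle=10 dir=S

path = [(4,5), (5,5), (5,4), (5,3), (5,2)]
arrival = 10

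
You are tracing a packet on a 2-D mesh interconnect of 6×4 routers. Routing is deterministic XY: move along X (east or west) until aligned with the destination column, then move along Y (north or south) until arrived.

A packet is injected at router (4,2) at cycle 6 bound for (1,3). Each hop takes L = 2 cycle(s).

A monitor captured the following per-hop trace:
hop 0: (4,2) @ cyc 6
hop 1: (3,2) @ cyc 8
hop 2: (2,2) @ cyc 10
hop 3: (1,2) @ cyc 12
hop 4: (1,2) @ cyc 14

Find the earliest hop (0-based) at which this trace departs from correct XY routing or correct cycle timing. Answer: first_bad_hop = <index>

check 1→ d=(-1,0) cyc+2: ok
check 2→ d=(-1,0) cyc+2: ok
check 3→ d=(-1,0) cyc+2: ok
check 4→ d=(0,0) cyc+2: BAD: non-unit step

first_bad_hop = 4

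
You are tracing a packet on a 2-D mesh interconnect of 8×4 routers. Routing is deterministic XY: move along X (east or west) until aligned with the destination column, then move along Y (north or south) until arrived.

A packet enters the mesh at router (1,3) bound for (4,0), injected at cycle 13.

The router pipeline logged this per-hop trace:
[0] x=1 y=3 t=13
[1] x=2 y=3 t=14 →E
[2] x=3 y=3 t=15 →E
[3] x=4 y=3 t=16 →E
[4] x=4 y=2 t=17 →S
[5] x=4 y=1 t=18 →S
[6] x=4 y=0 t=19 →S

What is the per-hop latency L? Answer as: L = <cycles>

L = 1

Between hops 0 and 1 the cycle counter advances 14 − 13 = 1.
Each hop adds L, hence L = 1.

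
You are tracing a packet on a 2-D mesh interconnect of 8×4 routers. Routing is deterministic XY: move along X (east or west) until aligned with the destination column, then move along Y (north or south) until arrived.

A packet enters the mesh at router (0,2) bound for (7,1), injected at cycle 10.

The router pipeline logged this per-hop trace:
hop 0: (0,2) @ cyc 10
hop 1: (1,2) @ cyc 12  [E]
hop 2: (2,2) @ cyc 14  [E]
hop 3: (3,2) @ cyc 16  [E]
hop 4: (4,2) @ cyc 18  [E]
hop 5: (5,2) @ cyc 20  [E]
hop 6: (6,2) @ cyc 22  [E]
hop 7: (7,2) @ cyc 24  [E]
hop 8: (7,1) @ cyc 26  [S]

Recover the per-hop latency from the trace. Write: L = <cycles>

From hop 0 (10) to hop 1 (12): +2 cycles.
One hop costs L cycles, so L = 2.

L = 2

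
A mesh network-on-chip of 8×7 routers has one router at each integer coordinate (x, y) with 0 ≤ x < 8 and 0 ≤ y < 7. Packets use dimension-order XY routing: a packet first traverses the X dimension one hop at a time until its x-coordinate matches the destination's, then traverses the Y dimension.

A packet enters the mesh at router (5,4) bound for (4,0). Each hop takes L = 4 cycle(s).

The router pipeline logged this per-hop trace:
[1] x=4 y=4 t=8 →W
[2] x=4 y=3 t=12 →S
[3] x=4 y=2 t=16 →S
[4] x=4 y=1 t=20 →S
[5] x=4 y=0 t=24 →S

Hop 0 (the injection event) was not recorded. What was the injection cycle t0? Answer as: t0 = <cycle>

At hop 1 the cycle is 8; in general cyc_k = t0 + kL.
Therefore t0 = 8 − L = 4.

t0 = 4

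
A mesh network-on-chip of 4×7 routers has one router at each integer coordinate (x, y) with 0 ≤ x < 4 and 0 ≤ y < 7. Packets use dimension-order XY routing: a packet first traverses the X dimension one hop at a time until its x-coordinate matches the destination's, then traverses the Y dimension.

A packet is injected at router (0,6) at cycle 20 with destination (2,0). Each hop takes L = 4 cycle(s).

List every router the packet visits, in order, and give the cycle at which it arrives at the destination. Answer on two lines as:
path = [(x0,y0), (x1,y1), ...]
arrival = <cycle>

[0] x=0 y=6 t=20
[1] x=1 y=6 t=24 →E
[2] x=2 y=6 t=28 →E
[3] x=2 y=5 t=32 →S
[4] x=2 y=4 t=36 →S
[5] x=2 y=3 t=40 →S
[6] x=2 y=2 t=44 →S
[7] x=2 y=1 t=48 →S
[8] x=2 y=0 t=52 →S

path = [(0,6), (1,6), (2,6), (2,5), (2,4), (2,3), (2,2), (2,1), (2,0)]
arrival = 52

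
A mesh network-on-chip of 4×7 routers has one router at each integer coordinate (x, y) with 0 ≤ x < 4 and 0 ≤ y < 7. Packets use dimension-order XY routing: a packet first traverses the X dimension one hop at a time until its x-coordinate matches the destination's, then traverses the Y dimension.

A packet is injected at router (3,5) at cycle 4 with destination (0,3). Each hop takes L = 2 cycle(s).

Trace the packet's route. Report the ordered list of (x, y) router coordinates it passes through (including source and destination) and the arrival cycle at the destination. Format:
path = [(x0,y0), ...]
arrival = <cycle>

path = [(3,5), (2,5), (1,5), (0,5), (0,4), (0,3)]
arrival = 14

hop 0: (3,5) @ cyc 4
hop 1: (2,5) @ cyc 6  [W]
hop 2: (1,5) @ cyc 8  [W]
hop 3: (0,5) @ cyc 10  [W]
hop 4: (0,4) @ cyc 12  [S]
hop 5: (0,3) @ cyc 14  [S]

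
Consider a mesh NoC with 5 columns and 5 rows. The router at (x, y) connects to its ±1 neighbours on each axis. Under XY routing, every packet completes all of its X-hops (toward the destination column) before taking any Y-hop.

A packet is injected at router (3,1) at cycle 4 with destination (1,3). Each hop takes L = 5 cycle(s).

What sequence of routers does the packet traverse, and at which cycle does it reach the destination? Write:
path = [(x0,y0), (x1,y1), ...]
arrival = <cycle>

path = [(3,1), (2,1), (1,1), (1,2), (1,3)]
arrival = 24

#0 — 3,1 | c4
#1 — 2,1 | c9 | W
#2 — 1,1 | c14 | W
#3 — 1,2 | c19 | N
#4 — 1,3 | c24 | N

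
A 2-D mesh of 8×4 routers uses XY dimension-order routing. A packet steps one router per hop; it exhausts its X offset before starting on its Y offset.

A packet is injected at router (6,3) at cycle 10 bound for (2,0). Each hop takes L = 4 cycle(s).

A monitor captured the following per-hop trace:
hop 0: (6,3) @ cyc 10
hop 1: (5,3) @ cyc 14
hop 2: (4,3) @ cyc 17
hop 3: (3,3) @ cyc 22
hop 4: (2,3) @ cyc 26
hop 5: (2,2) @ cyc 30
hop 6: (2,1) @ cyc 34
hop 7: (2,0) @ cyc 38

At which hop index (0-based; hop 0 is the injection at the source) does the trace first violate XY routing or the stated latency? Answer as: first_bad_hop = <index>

first_bad_hop = 2

[1] (-1,+0) / 4c ⇒ ok
[2] (-1,+0) / 3c ⇒ BAD: Δcyc=3≠L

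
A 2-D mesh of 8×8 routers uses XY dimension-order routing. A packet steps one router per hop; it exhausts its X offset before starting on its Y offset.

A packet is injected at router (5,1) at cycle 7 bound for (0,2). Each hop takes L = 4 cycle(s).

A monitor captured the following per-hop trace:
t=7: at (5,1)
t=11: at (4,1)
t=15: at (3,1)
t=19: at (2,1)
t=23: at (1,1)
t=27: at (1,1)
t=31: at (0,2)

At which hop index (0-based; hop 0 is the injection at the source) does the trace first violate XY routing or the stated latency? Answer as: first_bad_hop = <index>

first_bad_hop = 5

  1: Δx=-1 Δy=+0 Δt=4 [ok]
  2: Δx=-1 Δy=+0 Δt=4 [ok]
  3: Δx=-1 Δy=+0 Δt=4 [ok]
  4: Δx=-1 Δy=+0 Δt=4 [ok]
  5: Δx=+0 Δy=+0 Δt=4 [BAD: non-unit step]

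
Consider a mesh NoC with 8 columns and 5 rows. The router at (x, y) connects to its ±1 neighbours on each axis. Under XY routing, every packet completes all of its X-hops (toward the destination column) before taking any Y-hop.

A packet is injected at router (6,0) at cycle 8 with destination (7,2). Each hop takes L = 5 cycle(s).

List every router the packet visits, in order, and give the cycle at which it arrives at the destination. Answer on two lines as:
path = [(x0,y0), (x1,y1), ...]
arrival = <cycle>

path = [(6,0), (7,0), (7,1), (7,2)]
arrival = 23

  0. router=(6,0) cycle=8 (inject)
  1. router=(7,0) cycle=13 dir=E
  2. router=(7,1) cycle=18 dir=N
  3. router=(7,2) cycle=23 dir=N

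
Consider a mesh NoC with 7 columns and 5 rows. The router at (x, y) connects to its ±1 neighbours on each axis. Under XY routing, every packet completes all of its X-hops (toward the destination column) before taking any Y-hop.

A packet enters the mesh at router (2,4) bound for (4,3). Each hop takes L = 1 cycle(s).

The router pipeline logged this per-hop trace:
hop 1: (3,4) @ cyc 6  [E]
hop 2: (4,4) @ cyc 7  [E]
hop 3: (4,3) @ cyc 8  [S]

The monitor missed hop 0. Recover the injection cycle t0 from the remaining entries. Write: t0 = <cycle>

The first recorded entry is hop 1 at cycle 6.
Subtract one hop: t0 = 6 − 1 = 5.

t0 = 5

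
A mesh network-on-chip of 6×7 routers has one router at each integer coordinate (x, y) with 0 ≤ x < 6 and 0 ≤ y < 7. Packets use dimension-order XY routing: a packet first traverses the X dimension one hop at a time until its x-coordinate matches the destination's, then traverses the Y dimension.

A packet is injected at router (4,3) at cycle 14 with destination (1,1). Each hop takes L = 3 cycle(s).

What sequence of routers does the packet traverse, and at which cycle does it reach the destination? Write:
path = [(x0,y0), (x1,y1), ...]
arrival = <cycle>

  0. router=(4,3) cycle=14 (inject)
  1. router=(3,3) cycle=17 dir=W
  2. router=(2,3) cycle=20 dir=W
  3. router=(1,3) cycle=23 dir=W
  4. router=(1,2) cycle=26 dir=S
  5. router=(1,1) cycle=29 dir=S

path = [(4,3), (3,3), (2,3), (1,3), (1,2), (1,1)]
arrival = 29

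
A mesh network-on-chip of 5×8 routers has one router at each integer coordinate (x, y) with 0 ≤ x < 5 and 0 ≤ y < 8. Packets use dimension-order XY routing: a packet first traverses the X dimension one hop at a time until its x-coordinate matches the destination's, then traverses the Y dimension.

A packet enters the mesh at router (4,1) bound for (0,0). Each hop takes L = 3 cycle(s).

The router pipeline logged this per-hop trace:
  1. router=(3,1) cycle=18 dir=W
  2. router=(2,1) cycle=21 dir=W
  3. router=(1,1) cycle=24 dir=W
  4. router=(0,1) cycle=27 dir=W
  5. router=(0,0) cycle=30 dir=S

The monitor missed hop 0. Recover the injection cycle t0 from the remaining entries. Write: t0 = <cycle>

Hop 1 reached at cycle 18; hop k is at t0 + k·L.
So t0 = 18 − 1·3 = 15.

t0 = 15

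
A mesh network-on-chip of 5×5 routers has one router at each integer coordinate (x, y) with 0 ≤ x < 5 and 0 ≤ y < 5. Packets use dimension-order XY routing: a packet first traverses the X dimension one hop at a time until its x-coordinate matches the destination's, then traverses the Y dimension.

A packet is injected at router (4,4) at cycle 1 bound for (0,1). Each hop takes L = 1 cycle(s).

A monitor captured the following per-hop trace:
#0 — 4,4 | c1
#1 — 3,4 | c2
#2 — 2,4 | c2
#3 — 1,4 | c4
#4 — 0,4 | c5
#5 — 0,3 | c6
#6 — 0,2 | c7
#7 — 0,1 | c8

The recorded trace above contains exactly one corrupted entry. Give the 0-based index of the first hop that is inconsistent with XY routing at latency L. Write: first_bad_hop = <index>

first_bad_hop = 2

[1] (-1,+0) / 1c ⇒ ok
[2] (-1,+0) / 0c ⇒ BAD: Δcyc=0≠L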